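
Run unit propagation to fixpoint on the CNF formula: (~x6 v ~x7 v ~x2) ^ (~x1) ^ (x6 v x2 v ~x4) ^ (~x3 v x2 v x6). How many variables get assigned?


Unit propagation repeatedly assigns the literal in any unit clause, then simplifies.
Assignments in order: x1 = F.
No further unit clauses remain.
Total variables assigned = 1.

1


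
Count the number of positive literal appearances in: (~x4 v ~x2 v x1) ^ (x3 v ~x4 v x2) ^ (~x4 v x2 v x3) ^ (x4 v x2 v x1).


Scan each clause for unnegated literals.
Clause 1: 1 positive; Clause 2: 2 positive; Clause 3: 2 positive; Clause 4: 3 positive.
Total positive literal occurrences = 8.

8


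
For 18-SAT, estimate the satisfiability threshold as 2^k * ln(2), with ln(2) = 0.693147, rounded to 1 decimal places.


Using the asymptotic formula: threshold ~ 2^k * ln(2).
2^18 = 262144.
262144 * 0.693147 = 181704.3.

181704.3


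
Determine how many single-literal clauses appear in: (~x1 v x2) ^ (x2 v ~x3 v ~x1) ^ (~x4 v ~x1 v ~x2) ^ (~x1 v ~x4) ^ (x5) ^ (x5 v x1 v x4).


A unit clause contains exactly one literal.
Unit clauses found: (x5).
Count = 1.

1


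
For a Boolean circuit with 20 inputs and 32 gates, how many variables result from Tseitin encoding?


The Tseitin transformation introduces one auxiliary variable per gate.
Total variables = inputs + gates = 20 + 32 = 52.

52


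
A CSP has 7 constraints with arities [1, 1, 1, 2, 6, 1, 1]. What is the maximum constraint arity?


The arities are: 1, 1, 1, 2, 6, 1, 1.
Scan for the maximum value.
Maximum arity = 6.

6


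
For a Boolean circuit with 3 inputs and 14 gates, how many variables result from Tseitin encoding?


The Tseitin transformation introduces one auxiliary variable per gate.
Total variables = inputs + gates = 3 + 14 = 17.

17


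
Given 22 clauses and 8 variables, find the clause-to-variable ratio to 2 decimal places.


Clause-to-variable ratio = clauses / variables.
22 / 8 = 2.75.

2.75


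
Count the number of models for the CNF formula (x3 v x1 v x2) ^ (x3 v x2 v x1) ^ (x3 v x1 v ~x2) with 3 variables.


Enumerate all 8 truth assignments over 3 variables.
Test each against every clause.
Satisfying assignments found: 6.

6


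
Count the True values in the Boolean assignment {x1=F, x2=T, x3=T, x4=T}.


The weight is the number of variables assigned True.
True variables: x2, x3, x4.
Weight = 3.

3


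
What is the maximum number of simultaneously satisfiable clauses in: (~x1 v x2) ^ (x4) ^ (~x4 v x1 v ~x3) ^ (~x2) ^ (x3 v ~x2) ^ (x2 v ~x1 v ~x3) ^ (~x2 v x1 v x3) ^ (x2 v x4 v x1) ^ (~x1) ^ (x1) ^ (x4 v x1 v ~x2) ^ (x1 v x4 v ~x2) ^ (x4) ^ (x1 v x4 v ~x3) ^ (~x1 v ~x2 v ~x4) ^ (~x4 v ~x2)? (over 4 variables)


Enumerate all 16 truth assignments.
For each, count how many of the 16 clauses are satisfied.
The formula is not fully satisfiable, so the maximum is below 16.
Maximum simultaneously satisfiable clauses = 15.

15


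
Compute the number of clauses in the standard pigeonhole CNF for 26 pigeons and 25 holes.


The PHP encoding has two parts:
1) At-least-one-hole clauses: 26 (one per pigeon, each with 25 literals).
2) At-most-one-pigeon-per-hole clauses: 25 holes * C(26,2) = 25 * 325 = 8125.
Total clauses = 26 + 8125 = 8151.

8151


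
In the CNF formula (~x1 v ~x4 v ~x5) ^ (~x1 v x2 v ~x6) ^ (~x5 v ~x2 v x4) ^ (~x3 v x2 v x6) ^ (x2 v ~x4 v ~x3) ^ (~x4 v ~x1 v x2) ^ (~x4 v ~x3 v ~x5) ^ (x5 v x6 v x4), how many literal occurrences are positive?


Scan each clause for unnegated literals.
Clause 1: 0 positive; Clause 2: 1 positive; Clause 3: 1 positive; Clause 4: 2 positive; Clause 5: 1 positive; Clause 6: 1 positive; Clause 7: 0 positive; Clause 8: 3 positive.
Total positive literal occurrences = 9.

9


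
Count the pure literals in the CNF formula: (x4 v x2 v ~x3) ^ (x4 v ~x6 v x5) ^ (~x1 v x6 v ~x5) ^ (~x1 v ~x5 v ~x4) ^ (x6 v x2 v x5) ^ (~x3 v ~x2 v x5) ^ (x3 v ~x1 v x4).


A pure literal appears in only one polarity across all clauses.
Pure literals: x1 (negative only).
Count = 1.

1


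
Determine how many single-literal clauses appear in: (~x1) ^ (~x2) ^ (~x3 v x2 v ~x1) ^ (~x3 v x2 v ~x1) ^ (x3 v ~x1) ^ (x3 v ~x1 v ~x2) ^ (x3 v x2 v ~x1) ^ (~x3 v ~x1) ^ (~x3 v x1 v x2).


A unit clause contains exactly one literal.
Unit clauses found: (~x1), (~x2).
Count = 2.

2


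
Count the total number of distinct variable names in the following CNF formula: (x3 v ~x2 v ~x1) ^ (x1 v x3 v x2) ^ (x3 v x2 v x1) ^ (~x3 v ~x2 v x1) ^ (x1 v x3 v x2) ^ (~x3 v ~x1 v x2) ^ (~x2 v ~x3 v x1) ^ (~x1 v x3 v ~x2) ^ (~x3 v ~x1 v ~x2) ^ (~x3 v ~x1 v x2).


Identify each distinct variable in the formula.
Variables found: x1, x2, x3.
Total distinct variables = 3.

3


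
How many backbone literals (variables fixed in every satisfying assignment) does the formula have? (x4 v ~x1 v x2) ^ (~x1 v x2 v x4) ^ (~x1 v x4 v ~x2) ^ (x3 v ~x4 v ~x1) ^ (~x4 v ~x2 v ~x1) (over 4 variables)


Find all satisfying assignments: 9 model(s).
Check which variables have the same value in every model.
No variable is fixed across all models.
Backbone size = 0.

0


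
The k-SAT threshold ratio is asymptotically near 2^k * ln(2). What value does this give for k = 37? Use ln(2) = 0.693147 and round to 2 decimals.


Using the asymptotic formula: threshold ~ 2^k * ln(2).
2^37 = 137438953472.
137438953472 * 0.693147 = 95265398282.26.

95265398282.26


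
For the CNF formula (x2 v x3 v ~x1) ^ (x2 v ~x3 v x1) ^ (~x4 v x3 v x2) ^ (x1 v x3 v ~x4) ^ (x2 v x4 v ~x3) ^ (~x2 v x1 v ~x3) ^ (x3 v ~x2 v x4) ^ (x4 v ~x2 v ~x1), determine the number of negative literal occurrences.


Scan each clause for negated literals.
Clause 1: 1 negative; Clause 2: 1 negative; Clause 3: 1 negative; Clause 4: 1 negative; Clause 5: 1 negative; Clause 6: 2 negative; Clause 7: 1 negative; Clause 8: 2 negative.
Total negative literal occurrences = 10.

10


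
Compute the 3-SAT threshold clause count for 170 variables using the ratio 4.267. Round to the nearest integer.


The 3-SAT phase transition occurs at approximately 4.267 clauses per variable.
m = 4.267 * 170 = 725.39.
Rounded to nearest integer: 725.

725


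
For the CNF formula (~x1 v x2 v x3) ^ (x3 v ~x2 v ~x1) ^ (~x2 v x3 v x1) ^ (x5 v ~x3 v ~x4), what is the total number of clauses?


Each group enclosed in parentheses joined by ^ is one clause.
Counting the conjuncts: 4 clauses.

4


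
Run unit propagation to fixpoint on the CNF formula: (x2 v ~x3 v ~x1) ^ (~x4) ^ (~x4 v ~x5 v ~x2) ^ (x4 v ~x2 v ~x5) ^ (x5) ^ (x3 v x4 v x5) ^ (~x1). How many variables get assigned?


Unit propagation repeatedly assigns the literal in any unit clause, then simplifies.
Assignments in order: x4 = F, x5 = T, x2 = F, x1 = F.
No further unit clauses remain.
Total variables assigned = 4.

4


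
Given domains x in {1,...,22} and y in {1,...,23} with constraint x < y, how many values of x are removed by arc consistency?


For the constraint x < y, x needs a supporting value in y's domain.
x can be at most 22 (one less than y's maximum).
Valid x values from domain: 22 out of 22.
Pruned = 22 - 22 = 0.

0


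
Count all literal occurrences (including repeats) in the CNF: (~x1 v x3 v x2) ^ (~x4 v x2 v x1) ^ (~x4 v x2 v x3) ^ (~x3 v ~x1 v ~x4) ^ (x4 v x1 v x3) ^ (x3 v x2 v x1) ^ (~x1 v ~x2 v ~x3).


Clause lengths: 3, 3, 3, 3, 3, 3, 3.
Sum = 3 + 3 + 3 + 3 + 3 + 3 + 3 = 21.

21


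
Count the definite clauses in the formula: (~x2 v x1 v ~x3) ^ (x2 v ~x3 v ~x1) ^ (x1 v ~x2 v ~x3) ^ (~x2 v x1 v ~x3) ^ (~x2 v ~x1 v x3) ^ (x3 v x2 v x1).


A definite clause has exactly one positive literal.
Clause 1: 1 positive -> definite
Clause 2: 1 positive -> definite
Clause 3: 1 positive -> definite
Clause 4: 1 positive -> definite
Clause 5: 1 positive -> definite
Clause 6: 3 positive -> not definite
Definite clause count = 5.

5


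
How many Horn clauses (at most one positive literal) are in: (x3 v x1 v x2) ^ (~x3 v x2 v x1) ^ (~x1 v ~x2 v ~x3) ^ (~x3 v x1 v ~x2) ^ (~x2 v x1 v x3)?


A Horn clause has at most one positive literal.
Clause 1: 3 positive lit(s) -> not Horn
Clause 2: 2 positive lit(s) -> not Horn
Clause 3: 0 positive lit(s) -> Horn
Clause 4: 1 positive lit(s) -> Horn
Clause 5: 2 positive lit(s) -> not Horn
Total Horn clauses = 2.

2


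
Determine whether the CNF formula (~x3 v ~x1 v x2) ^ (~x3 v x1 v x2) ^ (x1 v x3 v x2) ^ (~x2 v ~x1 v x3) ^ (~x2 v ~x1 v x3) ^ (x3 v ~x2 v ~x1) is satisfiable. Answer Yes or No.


Check all 8 possible truth assignments.
Number of satisfying assignments found: 4.
The formula is satisfiable.

Yes


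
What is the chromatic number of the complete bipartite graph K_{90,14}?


K_{90,14} is bipartite by definition: the two parts are independent sets, with every edge crossing between them.
Color all vertices in one part with color 1 and all vertices in the other part with color 2.
Since the graph has at least one edge, one color does not suffice.
Chromatic number = 2.

2


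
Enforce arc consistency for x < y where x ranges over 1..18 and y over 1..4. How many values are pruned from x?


For the constraint x < y, x needs a supporting value in y's domain.
x can be at most 3 (one less than y's maximum).
Valid x values from domain: 3 out of 18.
Pruned = 18 - 3 = 15.

15


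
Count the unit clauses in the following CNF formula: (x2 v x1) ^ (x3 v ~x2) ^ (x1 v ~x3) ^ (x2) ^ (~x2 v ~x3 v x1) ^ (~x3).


A unit clause contains exactly one literal.
Unit clauses found: (x2), (~x3).
Count = 2.

2


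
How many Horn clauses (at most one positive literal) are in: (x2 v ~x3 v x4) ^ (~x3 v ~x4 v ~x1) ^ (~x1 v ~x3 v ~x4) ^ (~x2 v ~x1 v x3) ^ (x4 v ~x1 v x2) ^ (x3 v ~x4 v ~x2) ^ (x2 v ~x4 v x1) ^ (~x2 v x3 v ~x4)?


A Horn clause has at most one positive literal.
Clause 1: 2 positive lit(s) -> not Horn
Clause 2: 0 positive lit(s) -> Horn
Clause 3: 0 positive lit(s) -> Horn
Clause 4: 1 positive lit(s) -> Horn
Clause 5: 2 positive lit(s) -> not Horn
Clause 6: 1 positive lit(s) -> Horn
Clause 7: 2 positive lit(s) -> not Horn
Clause 8: 1 positive lit(s) -> Horn
Total Horn clauses = 5.

5


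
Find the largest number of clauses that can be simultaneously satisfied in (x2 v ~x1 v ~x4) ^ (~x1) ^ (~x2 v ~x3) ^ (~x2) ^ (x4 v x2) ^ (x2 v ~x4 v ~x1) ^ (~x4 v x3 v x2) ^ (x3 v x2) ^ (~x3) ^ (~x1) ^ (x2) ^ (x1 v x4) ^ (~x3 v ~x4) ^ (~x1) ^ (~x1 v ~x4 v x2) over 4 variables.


Enumerate all 16 truth assignments.
For each, count how many of the 15 clauses are satisfied.
The formula is not fully satisfiable, so the maximum is below 15.
Maximum simultaneously satisfiable clauses = 14.

14


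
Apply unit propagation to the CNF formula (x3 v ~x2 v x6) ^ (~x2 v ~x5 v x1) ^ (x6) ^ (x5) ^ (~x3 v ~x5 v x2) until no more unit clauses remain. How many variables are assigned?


Unit propagation repeatedly assigns the literal in any unit clause, then simplifies.
Assignments in order: x6 = T, x5 = T.
No further unit clauses remain.
Total variables assigned = 2.

2


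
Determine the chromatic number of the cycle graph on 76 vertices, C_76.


A cycle on an even number of vertices is bipartite: alternate two colors around the cycle.
Since 76 is even, two colors suffice, and at least two are needed because the graph has edges.
Chromatic number = 2.

2


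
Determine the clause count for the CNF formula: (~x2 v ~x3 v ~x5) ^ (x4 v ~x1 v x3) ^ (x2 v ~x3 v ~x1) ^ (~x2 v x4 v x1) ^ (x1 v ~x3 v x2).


Each group enclosed in parentheses joined by ^ is one clause.
Counting the conjuncts: 5 clauses.

5


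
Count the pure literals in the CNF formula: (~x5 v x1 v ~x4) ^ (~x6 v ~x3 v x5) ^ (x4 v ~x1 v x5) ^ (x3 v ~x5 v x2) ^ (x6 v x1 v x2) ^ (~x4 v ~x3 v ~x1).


A pure literal appears in only one polarity across all clauses.
Pure literals: x2 (positive only).
Count = 1.

1


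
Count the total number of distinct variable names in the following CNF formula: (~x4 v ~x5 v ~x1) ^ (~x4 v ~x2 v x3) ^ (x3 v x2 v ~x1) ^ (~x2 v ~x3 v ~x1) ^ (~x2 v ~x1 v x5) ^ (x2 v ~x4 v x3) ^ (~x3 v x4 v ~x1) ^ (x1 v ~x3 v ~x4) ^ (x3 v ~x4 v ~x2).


Identify each distinct variable in the formula.
Variables found: x1, x2, x3, x4, x5.
Total distinct variables = 5.

5


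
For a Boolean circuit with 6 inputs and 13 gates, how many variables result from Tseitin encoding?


The Tseitin transformation introduces one auxiliary variable per gate.
Total variables = inputs + gates = 6 + 13 = 19.

19


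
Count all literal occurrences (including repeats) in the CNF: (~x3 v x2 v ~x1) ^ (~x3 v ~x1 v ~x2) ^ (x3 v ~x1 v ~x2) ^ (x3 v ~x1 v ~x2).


Clause lengths: 3, 3, 3, 3.
Sum = 3 + 3 + 3 + 3 = 12.

12


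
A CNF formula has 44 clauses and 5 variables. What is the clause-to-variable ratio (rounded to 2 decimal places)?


Clause-to-variable ratio = clauses / variables.
44 / 5 = 8.8.

8.8


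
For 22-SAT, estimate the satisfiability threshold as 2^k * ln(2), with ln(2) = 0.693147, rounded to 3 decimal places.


Using the asymptotic formula: threshold ~ 2^k * ln(2).
2^22 = 4194304.
4194304 * 0.693147 = 2907269.235.

2907269.235


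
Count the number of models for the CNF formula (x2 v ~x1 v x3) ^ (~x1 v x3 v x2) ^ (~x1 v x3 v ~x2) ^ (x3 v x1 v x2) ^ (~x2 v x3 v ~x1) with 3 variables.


Enumerate all 8 truth assignments over 3 variables.
Test each against every clause.
Satisfying assignments found: 5.

5


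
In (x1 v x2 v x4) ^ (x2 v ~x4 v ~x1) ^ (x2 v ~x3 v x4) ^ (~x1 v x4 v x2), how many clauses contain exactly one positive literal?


A definite clause has exactly one positive literal.
Clause 1: 3 positive -> not definite
Clause 2: 1 positive -> definite
Clause 3: 2 positive -> not definite
Clause 4: 2 positive -> not definite
Definite clause count = 1.

1


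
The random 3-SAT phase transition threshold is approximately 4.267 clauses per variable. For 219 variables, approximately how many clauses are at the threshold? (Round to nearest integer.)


The 3-SAT phase transition occurs at approximately 4.267 clauses per variable.
m = 4.267 * 219 = 934.473.
Rounded to nearest integer: 934.

934


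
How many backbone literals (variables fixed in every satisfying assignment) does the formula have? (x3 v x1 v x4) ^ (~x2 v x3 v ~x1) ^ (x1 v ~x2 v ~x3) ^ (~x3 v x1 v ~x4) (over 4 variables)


Find all satisfying assignments: 9 model(s).
Check which variables have the same value in every model.
No variable is fixed across all models.
Backbone size = 0.

0


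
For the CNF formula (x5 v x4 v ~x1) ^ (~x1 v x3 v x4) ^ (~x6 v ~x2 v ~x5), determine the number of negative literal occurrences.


Scan each clause for negated literals.
Clause 1: 1 negative; Clause 2: 1 negative; Clause 3: 3 negative.
Total negative literal occurrences = 5.

5


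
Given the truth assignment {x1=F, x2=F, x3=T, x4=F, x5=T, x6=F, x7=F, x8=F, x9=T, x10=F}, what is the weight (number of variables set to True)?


The weight is the number of variables assigned True.
True variables: x3, x5, x9.
Weight = 3.

3


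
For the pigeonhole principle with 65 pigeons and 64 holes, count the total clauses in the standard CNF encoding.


The PHP encoding has two parts:
1) At-least-one-hole clauses: 65 (one per pigeon, each with 64 literals).
2) At-most-one-pigeon-per-hole clauses: 64 holes * C(65,2) = 64 * 2080 = 133120.
Total clauses = 65 + 133120 = 133185.

133185


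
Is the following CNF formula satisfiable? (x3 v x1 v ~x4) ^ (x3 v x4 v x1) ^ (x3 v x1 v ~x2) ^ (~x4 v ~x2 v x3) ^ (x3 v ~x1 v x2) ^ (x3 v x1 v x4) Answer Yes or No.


Check all 16 possible truth assignments.
Number of satisfying assignments found: 9.
The formula is satisfiable.

Yes


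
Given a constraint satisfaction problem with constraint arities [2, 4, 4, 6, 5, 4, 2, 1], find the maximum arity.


The arities are: 2, 4, 4, 6, 5, 4, 2, 1.
Scan for the maximum value.
Maximum arity = 6.

6


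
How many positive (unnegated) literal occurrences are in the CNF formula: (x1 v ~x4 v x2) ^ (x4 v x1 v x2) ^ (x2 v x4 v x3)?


Scan each clause for unnegated literals.
Clause 1: 2 positive; Clause 2: 3 positive; Clause 3: 3 positive.
Total positive literal occurrences = 8.

8


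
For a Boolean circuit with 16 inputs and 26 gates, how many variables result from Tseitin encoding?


The Tseitin transformation introduces one auxiliary variable per gate.
Total variables = inputs + gates = 16 + 26 = 42.

42


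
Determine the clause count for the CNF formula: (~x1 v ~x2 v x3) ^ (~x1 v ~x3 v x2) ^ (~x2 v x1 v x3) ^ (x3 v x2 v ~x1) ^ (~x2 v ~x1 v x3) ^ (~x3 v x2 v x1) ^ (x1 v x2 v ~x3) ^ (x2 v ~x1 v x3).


Each group enclosed in parentheses joined by ^ is one clause.
Counting the conjuncts: 8 clauses.

8


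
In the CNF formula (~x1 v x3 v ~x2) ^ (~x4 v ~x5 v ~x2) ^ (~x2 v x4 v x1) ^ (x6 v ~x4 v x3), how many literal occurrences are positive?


Scan each clause for unnegated literals.
Clause 1: 1 positive; Clause 2: 0 positive; Clause 3: 2 positive; Clause 4: 2 positive.
Total positive literal occurrences = 5.

5


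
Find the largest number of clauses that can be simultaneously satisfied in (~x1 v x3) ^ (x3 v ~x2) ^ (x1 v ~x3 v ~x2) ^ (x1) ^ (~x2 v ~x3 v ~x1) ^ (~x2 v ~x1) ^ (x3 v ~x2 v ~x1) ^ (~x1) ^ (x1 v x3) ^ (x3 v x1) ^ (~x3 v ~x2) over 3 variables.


Enumerate all 8 truth assignments.
For each, count how many of the 11 clauses are satisfied.
The formula is not fully satisfiable, so the maximum is below 11.
Maximum simultaneously satisfiable clauses = 10.

10


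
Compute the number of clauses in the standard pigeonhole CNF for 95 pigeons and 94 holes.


The PHP encoding has two parts:
1) At-least-one-hole clauses: 95 (one per pigeon, each with 94 literals).
2) At-most-one-pigeon-per-hole clauses: 94 holes * C(95,2) = 94 * 4465 = 419710.
Total clauses = 95 + 419710 = 419805.

419805


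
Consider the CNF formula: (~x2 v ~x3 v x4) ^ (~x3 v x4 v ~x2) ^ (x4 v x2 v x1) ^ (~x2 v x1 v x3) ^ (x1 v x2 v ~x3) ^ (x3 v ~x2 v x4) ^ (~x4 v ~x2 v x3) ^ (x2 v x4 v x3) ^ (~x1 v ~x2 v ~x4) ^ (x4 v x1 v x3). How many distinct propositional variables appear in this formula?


Identify each distinct variable in the formula.
Variables found: x1, x2, x3, x4.
Total distinct variables = 4.

4


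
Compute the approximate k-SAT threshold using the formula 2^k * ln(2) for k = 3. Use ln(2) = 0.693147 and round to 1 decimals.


Using the asymptotic formula: threshold ~ 2^k * ln(2).
2^3 = 8.
8 * 0.693147 = 5.5.

5.5


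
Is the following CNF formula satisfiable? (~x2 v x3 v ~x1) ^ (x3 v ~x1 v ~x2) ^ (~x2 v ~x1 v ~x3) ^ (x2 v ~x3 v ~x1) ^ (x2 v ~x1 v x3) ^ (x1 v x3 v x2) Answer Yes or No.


Check all 8 possible truth assignments.
Number of satisfying assignments found: 3.
The formula is satisfiable.

Yes


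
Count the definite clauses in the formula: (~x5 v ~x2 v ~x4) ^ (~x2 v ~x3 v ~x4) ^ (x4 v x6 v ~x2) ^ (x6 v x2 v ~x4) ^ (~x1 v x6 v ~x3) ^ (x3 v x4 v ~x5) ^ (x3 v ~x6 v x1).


A definite clause has exactly one positive literal.
Clause 1: 0 positive -> not definite
Clause 2: 0 positive -> not definite
Clause 3: 2 positive -> not definite
Clause 4: 2 positive -> not definite
Clause 5: 1 positive -> definite
Clause 6: 2 positive -> not definite
Clause 7: 2 positive -> not definite
Definite clause count = 1.

1


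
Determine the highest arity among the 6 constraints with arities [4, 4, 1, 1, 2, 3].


The arities are: 4, 4, 1, 1, 2, 3.
Scan for the maximum value.
Maximum arity = 4.

4


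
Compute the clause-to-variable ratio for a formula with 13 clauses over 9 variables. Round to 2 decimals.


Clause-to-variable ratio = clauses / variables.
13 / 9 = 1.44.

1.44


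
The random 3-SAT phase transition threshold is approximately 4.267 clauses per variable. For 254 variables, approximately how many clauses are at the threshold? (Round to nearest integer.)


The 3-SAT phase transition occurs at approximately 4.267 clauses per variable.
m = 4.267 * 254 = 1083.818.
Rounded to nearest integer: 1084.

1084


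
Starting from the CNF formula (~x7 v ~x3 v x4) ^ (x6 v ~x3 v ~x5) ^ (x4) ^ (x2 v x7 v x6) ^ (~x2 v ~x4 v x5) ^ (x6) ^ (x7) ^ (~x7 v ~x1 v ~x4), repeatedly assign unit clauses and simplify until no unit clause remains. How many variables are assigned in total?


Unit propagation repeatedly assigns the literal in any unit clause, then simplifies.
Assignments in order: x4 = T, x6 = T, x7 = T, x1 = F.
No further unit clauses remain.
Total variables assigned = 4.

4


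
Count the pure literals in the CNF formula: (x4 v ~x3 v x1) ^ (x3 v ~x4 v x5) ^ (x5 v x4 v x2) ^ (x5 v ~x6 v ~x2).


A pure literal appears in only one polarity across all clauses.
Pure literals: x1 (positive only), x5 (positive only), x6 (negative only).
Count = 3.

3


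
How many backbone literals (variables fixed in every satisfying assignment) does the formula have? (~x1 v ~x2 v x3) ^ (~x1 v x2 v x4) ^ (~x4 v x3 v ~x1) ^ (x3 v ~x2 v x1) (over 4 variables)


Find all satisfying assignments: 9 model(s).
Check which variables have the same value in every model.
No variable is fixed across all models.
Backbone size = 0.

0


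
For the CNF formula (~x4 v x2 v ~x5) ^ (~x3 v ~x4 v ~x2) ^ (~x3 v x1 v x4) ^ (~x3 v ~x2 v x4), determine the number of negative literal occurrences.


Scan each clause for negated literals.
Clause 1: 2 negative; Clause 2: 3 negative; Clause 3: 1 negative; Clause 4: 2 negative.
Total negative literal occurrences = 8.

8


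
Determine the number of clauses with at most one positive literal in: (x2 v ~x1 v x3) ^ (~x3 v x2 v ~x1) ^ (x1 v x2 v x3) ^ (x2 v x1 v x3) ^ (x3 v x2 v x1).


A Horn clause has at most one positive literal.
Clause 1: 2 positive lit(s) -> not Horn
Clause 2: 1 positive lit(s) -> Horn
Clause 3: 3 positive lit(s) -> not Horn
Clause 4: 3 positive lit(s) -> not Horn
Clause 5: 3 positive lit(s) -> not Horn
Total Horn clauses = 1.

1


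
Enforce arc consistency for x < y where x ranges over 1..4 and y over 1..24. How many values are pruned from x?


For the constraint x < y, x needs a supporting value in y's domain.
x can be at most 23 (one less than y's maximum).
Valid x values from domain: 4 out of 4.
Pruned = 4 - 4 = 0.

0


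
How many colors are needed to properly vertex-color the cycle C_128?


A cycle on an even number of vertices is bipartite: alternate two colors around the cycle.
Since 128 is even, two colors suffice, and at least two are needed because the graph has edges.
Chromatic number = 2.

2


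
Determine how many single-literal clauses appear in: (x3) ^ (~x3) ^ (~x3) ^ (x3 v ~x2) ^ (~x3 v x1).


A unit clause contains exactly one literal.
Unit clauses found: (x3), (~x3), (~x3).
Count = 3.

3


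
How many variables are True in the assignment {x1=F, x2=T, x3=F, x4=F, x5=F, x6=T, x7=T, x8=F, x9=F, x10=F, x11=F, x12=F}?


The weight is the number of variables assigned True.
True variables: x2, x6, x7.
Weight = 3.

3


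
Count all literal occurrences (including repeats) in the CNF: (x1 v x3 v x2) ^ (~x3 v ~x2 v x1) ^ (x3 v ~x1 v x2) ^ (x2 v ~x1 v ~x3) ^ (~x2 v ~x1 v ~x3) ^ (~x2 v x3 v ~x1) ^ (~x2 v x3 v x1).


Clause lengths: 3, 3, 3, 3, 3, 3, 3.
Sum = 3 + 3 + 3 + 3 + 3 + 3 + 3 = 21.

21


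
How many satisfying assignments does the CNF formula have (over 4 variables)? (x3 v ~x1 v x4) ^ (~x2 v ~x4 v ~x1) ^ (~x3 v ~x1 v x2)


Enumerate all 16 truth assignments over 4 variables.
Test each against every clause.
Satisfying assignments found: 10.

10


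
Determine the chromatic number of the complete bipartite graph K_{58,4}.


K_{58,4} is bipartite by definition: the two parts are independent sets, with every edge crossing between them.
Color all vertices in one part with color 1 and all vertices in the other part with color 2.
Since the graph has at least one edge, one color does not suffice.
Chromatic number = 2.

2


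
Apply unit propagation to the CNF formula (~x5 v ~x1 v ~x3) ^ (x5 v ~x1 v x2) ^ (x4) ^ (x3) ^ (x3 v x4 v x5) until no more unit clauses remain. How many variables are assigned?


Unit propagation repeatedly assigns the literal in any unit clause, then simplifies.
Assignments in order: x4 = T, x3 = T.
No further unit clauses remain.
Total variables assigned = 2.

2


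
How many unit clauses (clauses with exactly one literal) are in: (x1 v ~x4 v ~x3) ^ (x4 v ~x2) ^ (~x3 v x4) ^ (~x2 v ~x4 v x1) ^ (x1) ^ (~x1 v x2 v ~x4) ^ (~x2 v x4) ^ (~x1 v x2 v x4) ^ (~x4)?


A unit clause contains exactly one literal.
Unit clauses found: (x1), (~x4).
Count = 2.

2


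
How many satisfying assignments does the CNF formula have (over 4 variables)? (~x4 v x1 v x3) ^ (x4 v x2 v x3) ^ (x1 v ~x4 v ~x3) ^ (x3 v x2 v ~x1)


Enumerate all 16 truth assignments over 4 variables.
Test each against every clause.
Satisfying assignments found: 9.

9


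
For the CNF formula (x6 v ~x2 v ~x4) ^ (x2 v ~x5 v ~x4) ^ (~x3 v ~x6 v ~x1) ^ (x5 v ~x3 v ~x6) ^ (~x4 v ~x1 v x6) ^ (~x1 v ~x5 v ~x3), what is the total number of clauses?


Each group enclosed in parentheses joined by ^ is one clause.
Counting the conjuncts: 6 clauses.

6


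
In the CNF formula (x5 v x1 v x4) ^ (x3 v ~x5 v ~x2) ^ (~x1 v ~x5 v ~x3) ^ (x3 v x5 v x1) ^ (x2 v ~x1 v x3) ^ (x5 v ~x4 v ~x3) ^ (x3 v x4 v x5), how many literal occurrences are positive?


Scan each clause for unnegated literals.
Clause 1: 3 positive; Clause 2: 1 positive; Clause 3: 0 positive; Clause 4: 3 positive; Clause 5: 2 positive; Clause 6: 1 positive; Clause 7: 3 positive.
Total positive literal occurrences = 13.

13


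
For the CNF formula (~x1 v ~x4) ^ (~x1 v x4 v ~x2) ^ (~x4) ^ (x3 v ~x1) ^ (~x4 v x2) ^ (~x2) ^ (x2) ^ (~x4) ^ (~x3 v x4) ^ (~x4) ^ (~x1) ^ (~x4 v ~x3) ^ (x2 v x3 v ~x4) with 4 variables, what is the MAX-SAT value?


Enumerate all 16 truth assignments.
For each, count how many of the 13 clauses are satisfied.
The formula is not fully satisfiable, so the maximum is below 13.
Maximum simultaneously satisfiable clauses = 12.

12


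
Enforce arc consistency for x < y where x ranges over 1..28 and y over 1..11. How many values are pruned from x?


For the constraint x < y, x needs a supporting value in y's domain.
x can be at most 10 (one less than y's maximum).
Valid x values from domain: 10 out of 28.
Pruned = 28 - 10 = 18.

18


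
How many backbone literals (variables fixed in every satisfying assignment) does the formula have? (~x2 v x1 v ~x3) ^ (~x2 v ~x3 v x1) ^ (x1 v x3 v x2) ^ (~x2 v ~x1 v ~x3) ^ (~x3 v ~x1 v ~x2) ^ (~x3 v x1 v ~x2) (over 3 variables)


Find all satisfying assignments: 5 model(s).
Check which variables have the same value in every model.
No variable is fixed across all models.
Backbone size = 0.

0


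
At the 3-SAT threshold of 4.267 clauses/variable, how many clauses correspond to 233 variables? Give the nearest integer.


The 3-SAT phase transition occurs at approximately 4.267 clauses per variable.
m = 4.267 * 233 = 994.211.
Rounded to nearest integer: 994.

994


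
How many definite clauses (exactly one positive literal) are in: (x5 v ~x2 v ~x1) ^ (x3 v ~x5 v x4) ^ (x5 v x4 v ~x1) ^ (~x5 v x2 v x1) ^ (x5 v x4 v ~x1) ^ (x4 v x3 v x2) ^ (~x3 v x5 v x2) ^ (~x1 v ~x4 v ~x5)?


A definite clause has exactly one positive literal.
Clause 1: 1 positive -> definite
Clause 2: 2 positive -> not definite
Clause 3: 2 positive -> not definite
Clause 4: 2 positive -> not definite
Clause 5: 2 positive -> not definite
Clause 6: 3 positive -> not definite
Clause 7: 2 positive -> not definite
Clause 8: 0 positive -> not definite
Definite clause count = 1.

1


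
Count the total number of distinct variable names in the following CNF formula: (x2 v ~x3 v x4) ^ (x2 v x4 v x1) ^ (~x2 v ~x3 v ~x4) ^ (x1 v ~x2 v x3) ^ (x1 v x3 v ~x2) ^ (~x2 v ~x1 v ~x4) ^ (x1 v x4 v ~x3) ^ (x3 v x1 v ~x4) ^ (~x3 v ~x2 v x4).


Identify each distinct variable in the formula.
Variables found: x1, x2, x3, x4.
Total distinct variables = 4.

4


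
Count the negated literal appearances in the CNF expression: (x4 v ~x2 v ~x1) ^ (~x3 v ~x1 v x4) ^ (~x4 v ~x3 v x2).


Scan each clause for negated literals.
Clause 1: 2 negative; Clause 2: 2 negative; Clause 3: 2 negative.
Total negative literal occurrences = 6.

6


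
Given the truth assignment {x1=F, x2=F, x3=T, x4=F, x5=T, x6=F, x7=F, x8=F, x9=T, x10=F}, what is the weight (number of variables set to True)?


The weight is the number of variables assigned True.
True variables: x3, x5, x9.
Weight = 3.

3


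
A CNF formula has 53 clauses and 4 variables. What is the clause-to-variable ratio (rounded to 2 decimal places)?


Clause-to-variable ratio = clauses / variables.
53 / 4 = 13.25.

13.25


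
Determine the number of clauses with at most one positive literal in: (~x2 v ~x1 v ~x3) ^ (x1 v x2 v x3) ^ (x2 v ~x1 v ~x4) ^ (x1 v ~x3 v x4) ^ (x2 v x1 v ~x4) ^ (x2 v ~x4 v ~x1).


A Horn clause has at most one positive literal.
Clause 1: 0 positive lit(s) -> Horn
Clause 2: 3 positive lit(s) -> not Horn
Clause 3: 1 positive lit(s) -> Horn
Clause 4: 2 positive lit(s) -> not Horn
Clause 5: 2 positive lit(s) -> not Horn
Clause 6: 1 positive lit(s) -> Horn
Total Horn clauses = 3.

3


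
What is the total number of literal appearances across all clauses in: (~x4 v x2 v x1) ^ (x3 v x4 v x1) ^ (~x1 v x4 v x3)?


Clause lengths: 3, 3, 3.
Sum = 3 + 3 + 3 = 9.

9


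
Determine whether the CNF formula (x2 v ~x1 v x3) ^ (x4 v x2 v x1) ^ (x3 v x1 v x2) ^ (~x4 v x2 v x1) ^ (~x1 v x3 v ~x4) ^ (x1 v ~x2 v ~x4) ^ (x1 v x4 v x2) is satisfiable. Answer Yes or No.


Check all 16 possible truth assignments.
Number of satisfying assignments found: 7.
The formula is satisfiable.

Yes


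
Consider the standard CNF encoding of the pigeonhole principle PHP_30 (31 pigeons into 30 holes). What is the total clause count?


The PHP encoding has two parts:
1) At-least-one-hole clauses: 31 (one per pigeon, each with 30 literals).
2) At-most-one-pigeon-per-hole clauses: 30 holes * C(31,2) = 30 * 465 = 13950.
Total clauses = 31 + 13950 = 13981.

13981


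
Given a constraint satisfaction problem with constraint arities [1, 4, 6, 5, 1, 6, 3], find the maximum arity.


The arities are: 1, 4, 6, 5, 1, 6, 3.
Scan for the maximum value.
Maximum arity = 6.

6


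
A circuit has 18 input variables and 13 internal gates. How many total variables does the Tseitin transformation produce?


The Tseitin transformation introduces one auxiliary variable per gate.
Total variables = inputs + gates = 18 + 13 = 31.

31


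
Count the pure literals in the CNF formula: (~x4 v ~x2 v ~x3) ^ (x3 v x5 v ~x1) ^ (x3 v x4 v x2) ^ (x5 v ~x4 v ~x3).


A pure literal appears in only one polarity across all clauses.
Pure literals: x1 (negative only), x5 (positive only).
Count = 2.

2


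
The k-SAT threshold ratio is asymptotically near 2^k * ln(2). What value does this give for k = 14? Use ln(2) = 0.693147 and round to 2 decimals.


Using the asymptotic formula: threshold ~ 2^k * ln(2).
2^14 = 16384.
16384 * 0.693147 = 11356.52.

11356.52


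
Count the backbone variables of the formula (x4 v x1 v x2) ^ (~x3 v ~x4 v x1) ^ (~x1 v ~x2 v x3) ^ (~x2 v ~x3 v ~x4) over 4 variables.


Find all satisfying assignments: 9 model(s).
Check which variables have the same value in every model.
No variable is fixed across all models.
Backbone size = 0.

0


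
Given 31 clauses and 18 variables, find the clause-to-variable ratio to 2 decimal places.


Clause-to-variable ratio = clauses / variables.
31 / 18 = 1.72.

1.72


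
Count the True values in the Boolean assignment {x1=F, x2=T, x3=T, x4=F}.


The weight is the number of variables assigned True.
True variables: x2, x3.
Weight = 2.

2


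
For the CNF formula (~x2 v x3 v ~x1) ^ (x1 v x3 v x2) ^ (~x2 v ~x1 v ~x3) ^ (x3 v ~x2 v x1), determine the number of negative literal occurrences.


Scan each clause for negated literals.
Clause 1: 2 negative; Clause 2: 0 negative; Clause 3: 3 negative; Clause 4: 1 negative.
Total negative literal occurrences = 6.

6


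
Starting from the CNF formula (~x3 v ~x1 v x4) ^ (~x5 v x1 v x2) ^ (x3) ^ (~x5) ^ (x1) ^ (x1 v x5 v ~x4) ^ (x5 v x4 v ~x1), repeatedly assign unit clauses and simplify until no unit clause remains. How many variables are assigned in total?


Unit propagation repeatedly assigns the literal in any unit clause, then simplifies.
Assignments in order: x3 = T, x5 = F, x1 = T, x4 = T.
No further unit clauses remain.
Total variables assigned = 4.

4


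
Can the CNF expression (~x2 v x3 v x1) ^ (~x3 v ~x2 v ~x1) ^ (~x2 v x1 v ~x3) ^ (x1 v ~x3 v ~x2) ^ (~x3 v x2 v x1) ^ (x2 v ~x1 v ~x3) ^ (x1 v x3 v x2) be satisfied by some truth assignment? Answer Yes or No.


Check all 8 possible truth assignments.
Number of satisfying assignments found: 2.
The formula is satisfiable.

Yes


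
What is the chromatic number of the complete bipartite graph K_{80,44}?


K_{80,44} is bipartite by definition: the two parts are independent sets, with every edge crossing between them.
Color all vertices in one part with color 1 and all vertices in the other part with color 2.
Since the graph has at least one edge, one color does not suffice.
Chromatic number = 2.

2


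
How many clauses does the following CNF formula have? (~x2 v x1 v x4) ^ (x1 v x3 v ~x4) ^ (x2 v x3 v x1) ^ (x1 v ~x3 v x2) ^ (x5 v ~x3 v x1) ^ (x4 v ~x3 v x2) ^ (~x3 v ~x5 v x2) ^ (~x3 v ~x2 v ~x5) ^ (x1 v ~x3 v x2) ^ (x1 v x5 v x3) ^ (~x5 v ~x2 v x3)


Each group enclosed in parentheses joined by ^ is one clause.
Counting the conjuncts: 11 clauses.

11


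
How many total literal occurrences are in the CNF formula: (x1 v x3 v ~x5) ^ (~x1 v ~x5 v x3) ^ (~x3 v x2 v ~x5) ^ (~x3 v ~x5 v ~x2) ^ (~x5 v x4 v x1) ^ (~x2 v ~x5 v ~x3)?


Clause lengths: 3, 3, 3, 3, 3, 3.
Sum = 3 + 3 + 3 + 3 + 3 + 3 = 18.

18


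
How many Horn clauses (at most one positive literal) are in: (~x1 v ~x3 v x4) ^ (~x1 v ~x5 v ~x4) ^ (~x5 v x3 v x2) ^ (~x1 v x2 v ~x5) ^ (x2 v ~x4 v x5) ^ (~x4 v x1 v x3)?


A Horn clause has at most one positive literal.
Clause 1: 1 positive lit(s) -> Horn
Clause 2: 0 positive lit(s) -> Horn
Clause 3: 2 positive lit(s) -> not Horn
Clause 4: 1 positive lit(s) -> Horn
Clause 5: 2 positive lit(s) -> not Horn
Clause 6: 2 positive lit(s) -> not Horn
Total Horn clauses = 3.

3


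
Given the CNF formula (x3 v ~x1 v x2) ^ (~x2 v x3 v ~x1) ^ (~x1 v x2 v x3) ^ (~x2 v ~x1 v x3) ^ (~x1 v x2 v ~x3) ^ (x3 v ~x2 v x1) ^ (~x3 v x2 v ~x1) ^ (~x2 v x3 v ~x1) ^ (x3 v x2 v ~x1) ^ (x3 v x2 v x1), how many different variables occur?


Identify each distinct variable in the formula.
Variables found: x1, x2, x3.
Total distinct variables = 3.

3


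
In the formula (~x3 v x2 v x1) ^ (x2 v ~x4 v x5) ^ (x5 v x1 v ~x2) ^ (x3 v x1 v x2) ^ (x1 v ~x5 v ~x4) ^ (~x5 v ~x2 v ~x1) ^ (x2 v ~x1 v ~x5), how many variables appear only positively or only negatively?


A pure literal appears in only one polarity across all clauses.
Pure literals: x4 (negative only).
Count = 1.

1


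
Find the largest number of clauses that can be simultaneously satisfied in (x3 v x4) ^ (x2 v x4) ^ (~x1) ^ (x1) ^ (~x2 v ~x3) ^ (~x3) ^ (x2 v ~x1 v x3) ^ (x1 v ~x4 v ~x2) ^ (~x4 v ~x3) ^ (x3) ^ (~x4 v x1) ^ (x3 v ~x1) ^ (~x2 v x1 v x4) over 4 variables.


Enumerate all 16 truth assignments.
For each, count how many of the 13 clauses are satisfied.
The formula is not fully satisfiable, so the maximum is below 13.
Maximum simultaneously satisfiable clauses = 10.

10


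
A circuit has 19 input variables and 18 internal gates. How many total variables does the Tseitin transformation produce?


The Tseitin transformation introduces one auxiliary variable per gate.
Total variables = inputs + gates = 19 + 18 = 37.

37


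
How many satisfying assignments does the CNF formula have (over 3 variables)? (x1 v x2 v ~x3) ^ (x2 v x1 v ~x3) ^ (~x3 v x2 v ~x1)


Enumerate all 8 truth assignments over 3 variables.
Test each against every clause.
Satisfying assignments found: 6.

6


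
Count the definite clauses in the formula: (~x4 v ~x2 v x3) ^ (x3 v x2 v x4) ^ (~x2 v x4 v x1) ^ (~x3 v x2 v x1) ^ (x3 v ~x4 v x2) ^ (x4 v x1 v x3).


A definite clause has exactly one positive literal.
Clause 1: 1 positive -> definite
Clause 2: 3 positive -> not definite
Clause 3: 2 positive -> not definite
Clause 4: 2 positive -> not definite
Clause 5: 2 positive -> not definite
Clause 6: 3 positive -> not definite
Definite clause count = 1.

1


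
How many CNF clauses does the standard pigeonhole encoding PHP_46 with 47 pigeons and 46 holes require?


The PHP encoding has two parts:
1) At-least-one-hole clauses: 47 (one per pigeon, each with 46 literals).
2) At-most-one-pigeon-per-hole clauses: 46 holes * C(47,2) = 46 * 1081 = 49726.
Total clauses = 47 + 49726 = 49773.

49773


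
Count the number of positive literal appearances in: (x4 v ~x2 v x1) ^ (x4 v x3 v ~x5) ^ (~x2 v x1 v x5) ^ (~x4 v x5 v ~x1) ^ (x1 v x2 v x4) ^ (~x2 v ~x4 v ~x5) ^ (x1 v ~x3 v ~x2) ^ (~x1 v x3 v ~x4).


Scan each clause for unnegated literals.
Clause 1: 2 positive; Clause 2: 2 positive; Clause 3: 2 positive; Clause 4: 1 positive; Clause 5: 3 positive; Clause 6: 0 positive; Clause 7: 1 positive; Clause 8: 1 positive.
Total positive literal occurrences = 12.

12


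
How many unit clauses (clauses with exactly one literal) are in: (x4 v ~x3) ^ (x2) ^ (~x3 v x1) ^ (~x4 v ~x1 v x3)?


A unit clause contains exactly one literal.
Unit clauses found: (x2).
Count = 1.

1


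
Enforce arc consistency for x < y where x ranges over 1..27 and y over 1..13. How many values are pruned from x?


For the constraint x < y, x needs a supporting value in y's domain.
x can be at most 12 (one less than y's maximum).
Valid x values from domain: 12 out of 27.
Pruned = 27 - 12 = 15.

15


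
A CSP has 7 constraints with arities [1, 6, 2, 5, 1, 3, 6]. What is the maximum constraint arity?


The arities are: 1, 6, 2, 5, 1, 3, 6.
Scan for the maximum value.
Maximum arity = 6.

6


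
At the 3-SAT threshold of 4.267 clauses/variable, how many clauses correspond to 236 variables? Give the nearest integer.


The 3-SAT phase transition occurs at approximately 4.267 clauses per variable.
m = 4.267 * 236 = 1007.012.
Rounded to nearest integer: 1007.

1007


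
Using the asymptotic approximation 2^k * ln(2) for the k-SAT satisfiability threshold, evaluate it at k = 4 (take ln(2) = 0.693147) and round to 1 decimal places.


Using the asymptotic formula: threshold ~ 2^k * ln(2).
2^4 = 16.
16 * 0.693147 = 11.1.

11.1


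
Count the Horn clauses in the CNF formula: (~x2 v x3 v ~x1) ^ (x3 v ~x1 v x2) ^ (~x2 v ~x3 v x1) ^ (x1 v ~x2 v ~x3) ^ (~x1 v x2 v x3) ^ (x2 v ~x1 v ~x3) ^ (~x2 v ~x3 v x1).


A Horn clause has at most one positive literal.
Clause 1: 1 positive lit(s) -> Horn
Clause 2: 2 positive lit(s) -> not Horn
Clause 3: 1 positive lit(s) -> Horn
Clause 4: 1 positive lit(s) -> Horn
Clause 5: 2 positive lit(s) -> not Horn
Clause 6: 1 positive lit(s) -> Horn
Clause 7: 1 positive lit(s) -> Horn
Total Horn clauses = 5.

5


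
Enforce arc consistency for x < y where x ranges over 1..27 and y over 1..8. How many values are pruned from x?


For the constraint x < y, x needs a supporting value in y's domain.
x can be at most 7 (one less than y's maximum).
Valid x values from domain: 7 out of 27.
Pruned = 27 - 7 = 20.

20


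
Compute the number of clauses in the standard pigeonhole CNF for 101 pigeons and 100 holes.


The PHP encoding has two parts:
1) At-least-one-hole clauses: 101 (one per pigeon, each with 100 literals).
2) At-most-one-pigeon-per-hole clauses: 100 holes * C(101,2) = 100 * 5050 = 505000.
Total clauses = 101 + 505000 = 505101.

505101


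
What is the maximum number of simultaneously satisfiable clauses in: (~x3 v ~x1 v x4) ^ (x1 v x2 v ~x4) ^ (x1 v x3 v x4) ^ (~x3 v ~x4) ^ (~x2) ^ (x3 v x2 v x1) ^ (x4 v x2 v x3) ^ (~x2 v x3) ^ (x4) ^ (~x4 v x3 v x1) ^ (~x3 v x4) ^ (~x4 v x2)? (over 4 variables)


Enumerate all 16 truth assignments.
For each, count how many of the 12 clauses are satisfied.
The formula is not fully satisfiable, so the maximum is below 12.
Maximum simultaneously satisfiable clauses = 11.

11
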